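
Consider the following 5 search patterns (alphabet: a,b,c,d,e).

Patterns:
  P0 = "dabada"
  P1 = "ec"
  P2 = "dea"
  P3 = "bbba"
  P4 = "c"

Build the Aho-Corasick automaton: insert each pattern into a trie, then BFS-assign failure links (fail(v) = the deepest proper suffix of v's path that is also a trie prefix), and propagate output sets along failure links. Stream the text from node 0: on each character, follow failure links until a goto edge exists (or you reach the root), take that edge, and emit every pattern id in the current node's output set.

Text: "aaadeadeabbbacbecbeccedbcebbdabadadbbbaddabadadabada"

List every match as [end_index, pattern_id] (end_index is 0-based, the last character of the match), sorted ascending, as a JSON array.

Build automaton:
Trie nodes:
  0='ε' goto b→11 c→15 d→1 e→7
  1='d' goto a→2 e→9
  2='da' goto b→3
  3='dab' goto a→4
  4='daba' goto d→5
  5='dabad' goto a→6
  6='dabada' goto ·  ←P0
  7='e' goto c→8
  8='ec' goto ·  ←P1
  9='de' goto a→10
  10='dea' goto ·  ←P2
  11='b' goto b→12
  12='bb' goto b→13
  13='bbb' goto a→14
  14='bbba' goto ·  ←P3
  15='c' goto ·  ←P4

BFS fail/out derivation:
  fail(1) 'd': from fail(0)=0 chase 'd': 0 ⇒ 0;  out=∅∪out(0)=∅
  fail(7) 'e': from fail(0)=0 chase 'e': 0 ⇒ 0;  out=∅∪out(0)=∅
  fail(11) 'b': from fail(0)=0 chase 'b': 0 ⇒ 0;  out=∅∪out(0)=∅
  fail(15) 'c': from fail(0)=0 chase 'c': 0 ⇒ 0;  out={4}∪out(0)={4}
  fail(2) 'da': from fail(1)=0 chase 'a': 0 ⇒ 0;  out=∅∪out(0)=∅
  fail(8) 'ec': from fail(7)=0 chase 'c': 0 ⇒ 15;  out={1}∪out(15)={1,4}
  fail(9) 'de': from fail(1)=0 chase 'e': 0 ⇒ 7;  out=∅∪out(7)=∅
  fail(12) 'bb': from fail(11)=0 chase 'b': 0 ⇒ 11;  out=∅∪out(11)=∅
  fail(3) 'dab': from fail(2)=0 chase 'b': 0 ⇒ 11;  out=∅∪out(11)=∅
  fail(10) 'dea': from fail(9)=7 chase 'a': 7→0 ⇒ 0;  out={2}∪out(0)={2}
  fail(13) 'bbb': from fail(12)=11 chase 'b': 11 ⇒ 12;  out=∅∪out(12)=∅
  fail(4) 'daba': from fail(3)=11 chase 'a': 11→0 ⇒ 0;  out=∅∪out(0)=∅
  fail(14) 'bbba': from fail(13)=12 chase 'a': 12→11→0 ⇒ 0;  out={3}∪out(0)={3}
  fail(5) 'dabad': from fail(4)=0 chase 'd': 0 ⇒ 1;  out=∅∪out(1)=∅
  fail(6) 'dabada': from fail(5)=1 chase 'a': 1 ⇒ 2;  out={0}∪out(2)={0}

Text stream:
i=0 'a': node 0→0
i=1 'a': node 0→0
i=2 'a': node 0→0
i=3 'd': node 0→1
i=4 'e': node 1→9
i=5 'a': node 9→10  emit P2@[3:5]
i=6 'd': node 10→1 ·f
i=7 'e': node 1→9
i=8 'a': node 9→10  emit P2@[6:8]
i=9 'b': node 10→11 ·f
i=10 'b': node 11→12
i=11 'b': node 12→13
i=12 'a': node 13→14  emit P3@[9:12]
i=13 'c': node 14→15 ·f  emit P4@[13:13]
i=14 'b': node 15→11 ·f
i=15 'e': node 11→7 ·f
i=16 'c': node 7→8  emit P1@[15:16],P4@[16:16]
i=17 'b': node 8→11 ·f
i=18 'e': node 11→7 ·f
i=19 'c': node 7→8  emit P1@[18:19],P4@[19:19]
i=20 'c': node 8→15 ·f  emit P4@[20:20]
i=21 'e': node 15→7 ·f
i=22 'd': node 7→1 ·f
i=23 'b': node 1→11 ·f
i=24 'c': node 11→15 ·f  emit P4@[24:24]
i=25 'e': node 15→7 ·f
i=26 'b': node 7→11 ·f
i=27 'b': node 11→12
i=28 'd': node 12→1 ·f
i=29 'a': node 1→2
i=30 'b': node 2→3
i=31 'a': node 3→4
i=32 'd': node 4→5
i=33 'a': node 5→6  emit P0@[28:33]
i=34 'd': node 6→1 ·f
i=35 'b': node 1→11 ·f
i=36 'b': node 11→12
i=37 'b': node 12→13
i=38 'a': node 13→14  emit P3@[35:38]
i=39 'd': node 14→1 ·f
i=40 'd': node 1→1 ·f
i=41 'a': node 1→2
i=42 'b': node 2→3
i=43 'a': node 3→4
i=44 'd': node 4→5
i=45 'a': node 5→6  emit P0@[40:45]
i=46 'd': node 6→1 ·f
i=47 'a': node 1→2
i=48 'b': node 2→3
i=49 'a': node 3→4
i=50 'd': node 4→5
i=51 'a': node 5→6  emit P0@[46:51]

Matches: [[5,2],[8,2],[12,3],[13,4],[16,1],[16,4],[19,1],[19,4],[20,4],[24,4],[33,0],[38,3],[45,0],[51,0]]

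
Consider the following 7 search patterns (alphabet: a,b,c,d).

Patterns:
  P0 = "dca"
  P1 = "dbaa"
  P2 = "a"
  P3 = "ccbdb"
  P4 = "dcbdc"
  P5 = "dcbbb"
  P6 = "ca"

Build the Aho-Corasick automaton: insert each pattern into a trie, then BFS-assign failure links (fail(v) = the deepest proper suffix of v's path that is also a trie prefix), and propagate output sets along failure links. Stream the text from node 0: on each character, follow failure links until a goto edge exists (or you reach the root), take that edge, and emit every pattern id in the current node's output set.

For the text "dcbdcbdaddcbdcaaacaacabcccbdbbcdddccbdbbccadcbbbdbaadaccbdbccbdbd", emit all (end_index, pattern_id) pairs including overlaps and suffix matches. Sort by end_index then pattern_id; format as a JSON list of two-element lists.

Build:
Trie nodes:
  n0 'ε': a→7 c→8 d→1
  n1 'd': b→4 c→2
  n2 'dc': a→3 b→13
  n3 'dca': ·  ←P0
  n4 'db': a→5
  n5 'dba': a→6
  n6 'dbaa': ·  ←P1
  n7 'a': ·  ←P2
  n8 'c': a→18 c→9
  n9 'cc': b→10
  n10 'ccb': d→11
  n11 'ccbd': b→12
  n12 'ccbdb': ·  ←P3
  n13 'dcb': b→16 d→14
  n14 'dcbd': c→15
  n15 'dcbdc': ·  ←P4
  n16 'dcbb': b→17
  n17 'dcbbb': ·  ←P5
  n18 'ca': ·  ←P6

BFS fail/out derivation:
  n1('d'): parent n0 fail=0; on 'd' 0 → fail=0;  out ∅∪∅=∅
  n7('a'): parent n0 fail=0; on 'a' 0 → fail=0;  out {2}∪∅={2}
  n8('c'): parent n0 fail=0; on 'c' 0 → fail=0;  out ∅∪∅=∅
  n2('dc'): parent n1 fail=0; on 'c' 0 → fail=8;  out ∅∪∅=∅
  n4('db'): parent n1 fail=0; on 'b' 0 → fail=0;  out ∅∪∅=∅
  n9('cc'): parent n8 fail=0; on 'c' 0 → fail=8;  out ∅∪∅=∅
  n18('ca'): parent n8 fail=0; on 'a' 0 → fail=7;  out {6}∪{2}={2,6}
  n3('dca'): parent n2 fail=8; on 'a' 8 → fail=18;  out {0}∪{2,6}={0,2,6}
  n5('dba'): parent n4 fail=0; on 'a' 0 → fail=7;  out ∅∪{2}={2}
  n10('ccb'): parent n9 fail=8; on 'b' 8→0 → fail=0;  out ∅∪∅=∅
  n13('dcb'): parent n2 fail=8; on 'b' 8→0 → fail=0;  out ∅∪∅=∅
  n6('dbaa'): parent n5 fail=7; on 'a' 7→0 → fail=7;  out {1}∪{2}={1,2}
  n11('ccbd'): parent n10 fail=0; on 'd' 0 → fail=1;  out ∅∪∅=∅
  n14('dcbd'): parent n13 fail=0; on 'd' 0 → fail=1;  out ∅∪∅=∅
  n16('dcbb'): parent n13 fail=0; on 'b' 0 → fail=0;  out ∅∪∅=∅
  n12('ccbdb'): parent n11 fail=1; on 'b' 1 → fail=4;  out {3}∪∅={3}
  n15('dcbdc'): parent n14 fail=1; on 'c' 1 → fail=2;  out {4}∪∅={4}
  n17('dcbbb'): parent n16 fail=0; on 'b' 0 → fail=0;  out {5}∪∅={5}

Text stream:
pos 0 'd': at 1
pos 1 'c': at 2
pos 2 'b': at 13
pos 3 'd': at 14
pos 4 'c': at 15  ** P4@[0:4]
pos 5 'b': at 13 (via fail)
pos 6 'd': at 14
pos 7 'a': at 7 (via fail)  ** P2@[7:7]
pos 8 'd': at 1 (via fail)
pos 9 'd': at 1 (via fail)
pos 10 'c': at 2
pos 11 'b': at 13
pos 12 'd': at 14
pos 13 'c': at 15  ** P4@[9:13]
pos 14 'a': at 3 (via fail)  ** P0@[12:14],P2@[14:14],P6@[13:14]
pos 15 'a': at 7 (via fail)  ** P2@[15:15]
pos 16 'a': at 7 (via fail)  ** P2@[16:16]
pos 17 'c': at 8 (via fail)
pos 18 'a': at 18  ** P2@[18:18],P6@[17:18]
pos 19 'a': at 7 (via fail)  ** P2@[19:19]
pos 20 'c': at 8 (via fail)
pos 21 'a': at 18  ** P2@[21:21],P6@[20:21]
pos 22 'b': at 0 (via fail)
pos 23 'c': at 8
pos 24 'c': at 9
pos 25 'c': at 9 (via fail)
pos 26 'b': at 10
pos 27 'd': at 11
pos 28 'b': at 12  ** P3@[24:28]
pos 29 'b': at 0 (via fail)
pos 30 'c': at 8
pos 31 'd': at 1 (via fail)
pos 32 'd': at 1 (via fail)
pos 33 'd': at 1 (via fail)
pos 34 'c': at 2
pos 35 'c': at 9 (via fail)
pos 36 'b': at 10
pos 37 'd': at 11
pos 38 'b': at 12  ** P3@[34:38]
pos 39 'b': at 0 (via fail)
pos 40 'c': at 8
pos 41 'c': at 9
pos 42 'a': at 18 (via fail)  ** P2@[42:42],P6@[41:42]
pos 43 'd': at 1 (via fail)
pos 44 'c': at 2
pos 45 'b': at 13
pos 46 'b': at 16
pos 47 'b': at 17  ** P5@[43:47]
pos 48 'd': at 1 (via fail)
pos 49 'b': at 4
pos 50 'a': at 5  ** P2@[50:50]
pos 51 'a': at 6  ** P1@[48:51],P2@[51:51]
pos 52 'd': at 1 (via fail)
pos 53 'a': at 7 (via fail)  ** P2@[53:53]
pos 54 'c': at 8 (via fail)
pos 55 'c': at 9
pos 56 'b': at 10
pos 57 'd': at 11
pos 58 'b': at 12  ** P3@[54:58]
pos 59 'c': at 8 (via fail)
pos 60 'c': at 9
pos 61 'b': at 10
pos 62 'd': at 11
pos 63 'b': at 12  ** P3@[59:63]
pos 64 'd': at 1 (via fail)

Matches: [[4,4],[7,2],[13,4],[14,0],[14,2],[14,6],[15,2],[16,2],[18,2],[18,6],[19,2],[21,2],[21,6],[28,3],[38,3],[42,2],[42,6],[47,5],[50,2],[51,1],[51,2],[53,2],[58,3],[63,3]]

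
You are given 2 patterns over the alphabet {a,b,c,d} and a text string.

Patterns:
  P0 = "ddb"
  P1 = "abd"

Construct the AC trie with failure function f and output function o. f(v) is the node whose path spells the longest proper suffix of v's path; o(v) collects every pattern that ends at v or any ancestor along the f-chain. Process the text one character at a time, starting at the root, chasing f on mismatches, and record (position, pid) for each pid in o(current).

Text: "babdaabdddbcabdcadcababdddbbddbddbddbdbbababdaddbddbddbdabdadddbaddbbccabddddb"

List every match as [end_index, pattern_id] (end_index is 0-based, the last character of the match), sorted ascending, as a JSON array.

Build:
Trie (insert patterns):
  0='ε' goto a→4 d→1
  1='d' goto d→2
  2='dd' goto b→3
  3='ddb' goto ·  ←P0
  4='a' goto b→5
  5='ab' goto d→6
  6='abd' goto ·  ←P1

BFS fail/out derivation:
  fail(1) 'd': from fail(0)=0 chase 'd': 0 ⇒ 0;  out=∅∪out(0)=∅
  fail(4) 'a': from fail(0)=0 chase 'a': 0 ⇒ 0;  out=∅∪out(0)=∅
  fail(2) 'dd': from fail(1)=0 chase 'd': 0 ⇒ 1;  out=∅∪out(1)=∅
  fail(5) 'ab': from fail(4)=0 chase 'b': 0 ⇒ 0;  out=∅∪out(0)=∅
  fail(3) 'ddb': from fail(2)=1 chase 'b': 1→0 ⇒ 0;  out={0}∪out(0)={0}
  fail(6) 'abd': from fail(5)=0 chase 'd': 0 ⇒ 1;  out={1}∪out(1)={1}

Text stream:
pos 0 'b': at 0
pos 1 'a': at 4
pos 2 'b': at 5
pos 3 'd': at 6  emit P1@[1:3]
pos 4 'a': at 4 (fail-walked)
pos 5 'a': at 4 (fail-walked)
pos 6 'b': at 5
pos 7 'd': at 6  emit P1@[5:7]
pos 8 'd': at 2 (fail-walked)
pos 9 'd': at 2 (fail-walked)
pos 10 'b': at 3  emit P0@[8:10]
pos 11 'c': at 0 (fail-walked)
pos 12 'a': at 4
pos 13 'b': at 5
pos 14 'd': at 6  emit P1@[12:14]
pos 15 'c': at 0 (fail-walked)
pos 16 'a': at 4
pos 17 'd': at 1 (fail-walked)
pos 18 'c': at 0 (fail-walked)
pos 19 'a': at 4
pos 20 'b': at 5
pos 21 'a': at 4 (fail-walked)
pos 22 'b': at 5
pos 23 'd': at 6  emit P1@[21:23]
pos 24 'd': at 2 (fail-walked)
pos 25 'd': at 2 (fail-walked)
pos 26 'b': at 3  emit P0@[24:26]
pos 27 'b': at 0 (fail-walked)
pos 28 'd': at 1
pos 29 'd': at 2
pos 30 'b': at 3  emit P0@[28:30]
pos 31 'd': at 1 (fail-walked)
pos 32 'd': at 2
pos 33 'b': at 3  emit P0@[31:33]
pos 34 'd': at 1 (fail-walked)
pos 35 'd': at 2
pos 36 'b': at 3  emit P0@[34:36]
pos 37 'd': at 1 (fail-walked)
pos 38 'b': at 0 (fail-walked)
pos 39 'b': at 0
pos 40 'a': at 4
pos 41 'b': at 5
pos 42 'a': at 4 (fail-walked)
pos 43 'b': at 5
pos 44 'd': at 6  emit P1@[42:44]
pos 45 'a': at 4 (fail-walked)
pos 46 'd': at 1 (fail-walked)
pos 47 'd': at 2
pos 48 'b': at 3  emit P0@[46:48]
pos 49 'd': at 1 (fail-walked)
pos 50 'd': at 2
pos 51 'b': at 3  emit P0@[49:51]
pos 52 'd': at 1 (fail-walked)
pos 53 'd': at 2
pos 54 'b': at 3  emit P0@[52:54]
pos 55 'd': at 1 (fail-walked)
pos 56 'a': at 4 (fail-walked)
pos 57 'b': at 5
pos 58 'd': at 6  emit P1@[56:58]
pos 59 'a': at 4 (fail-walked)
pos 60 'd': at 1 (fail-walked)
pos 61 'd': at 2
pos 62 'd': at 2 (fail-walked)
pos 63 'b': at 3  emit P0@[61:63]
pos 64 'a': at 4 (fail-walked)
pos 65 'd': at 1 (fail-walked)
pos 66 'd': at 2
pos 67 'b': at 3  emit P0@[65:67]
pos 68 'b': at 0 (fail-walked)
pos 69 'c': at 0
pos 70 'c': at 0
pos 71 'a': at 4
pos 72 'b': at 5
pos 73 'd': at 6  emit P1@[71:73]
pos 74 'd': at 2 (fail-walked)
pos 75 'd': at 2 (fail-walked)
pos 76 'd': at 2 (fail-walked)
pos 77 'b': at 3  emit P0@[75:77]

Result: [[3,1],[7,1],[10,0],[14,1],[23,1],[26,0],[30,0],[33,0],[36,0],[44,1],[48,0],[51,0],[54,0],[58,1],[63,0],[67,0],[73,1],[77,0]]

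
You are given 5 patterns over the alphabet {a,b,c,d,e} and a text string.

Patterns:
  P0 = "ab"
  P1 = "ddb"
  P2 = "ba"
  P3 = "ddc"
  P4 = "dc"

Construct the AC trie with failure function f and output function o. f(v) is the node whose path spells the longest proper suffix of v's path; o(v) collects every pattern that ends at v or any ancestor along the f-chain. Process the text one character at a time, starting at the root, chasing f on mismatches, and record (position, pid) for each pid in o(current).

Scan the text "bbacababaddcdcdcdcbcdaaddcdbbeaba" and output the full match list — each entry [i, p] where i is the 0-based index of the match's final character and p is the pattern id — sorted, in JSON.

Build:
Trie (insert patterns):
  0='ε' goto a→1 b→6 d→3
  1='a' goto b→2
  2='ab' goto ·  [P0 ends]
  3='d' goto c→9 d→4
  4='dd' goto b→5 c→8
  5='ddb' goto ·  [P1 ends]
  6='b' goto a→7
  7='ba' goto ·  [P2 ends]
  8='ddc' goto ·  [P3 ends]
  9='dc' goto ·  [P4 ends]

BFS fail/out derivation:
  fail(1) 'a': from fail(0)=0 chase 'a': 0 ⇒ 0;  out=∅∪out(0)=∅
  fail(3) 'd': from fail(0)=0 chase 'd': 0 ⇒ 0;  out=∅∪out(0)=∅
  fail(6) 'b': from fail(0)=0 chase 'b': 0 ⇒ 0;  out=∅∪out(0)=∅
  fail(2) 'ab': from fail(1)=0 chase 'b': 0 ⇒ 6;  out={0}∪out(6)={0}
  fail(4) 'dd': from fail(3)=0 chase 'd': 0 ⇒ 3;  out=∅∪out(3)=∅
  fail(7) 'ba': from fail(6)=0 chase 'a': 0 ⇒ 1;  out={2}∪out(1)={2}
  fail(9) 'dc': from fail(3)=0 chase 'c': 0 ⇒ 0;  out={4}∪out(0)={4}
  fail(5) 'ddb': from fail(4)=3 chase 'b': 3→0 ⇒ 6;  out={1}∪out(6)={1}
  fail(8) 'ddc': from fail(4)=3 chase 'c': 3 ⇒ 9;  out={3}∪out(9)={3,4}

Text stream:
[0] read 'b'  n0⇒n6
[1] read 'b'  n6⇒n6 ·f
[2] read 'a'  n6⇒n7  emit P2@[1:2]
[3] read 'c'  n7⇒n0 ·f
[4] read 'a'  n0⇒n1
[5] read 'b'  n1⇒n2  emit P0@[4:5]
[6] read 'a'  n2⇒n7 ·f  emit P2@[5:6]
[7] read 'b'  n7⇒n2 ·f  emit P0@[6:7]
[8] read 'a'  n2⇒n7 ·f  emit P2@[7:8]
[9] read 'd'  n7⇒n3 ·f
[10] read 'd'  n3⇒n4
[11] read 'c'  n4⇒n8  emit P3@[9:11],P4@[10:11]
[12] read 'd'  n8⇒n3 ·f
[13] read 'c'  n3⇒n9  emit P4@[12:13]
[14] read 'd'  n9⇒n3 ·f
[15] read 'c'  n3⇒n9  emit P4@[14:15]
[16] read 'd'  n9⇒n3 ·f
[17] read 'c'  n3⇒n9  emit P4@[16:17]
[18] read 'b'  n9⇒n6 ·f
[19] read 'c'  n6⇒n0 ·f
[20] read 'd'  n0⇒n3
[21] read 'a'  n3⇒n1 ·f
[22] read 'a'  n1⇒n1 ·f
[23] read 'd'  n1⇒n3 ·f
[24] read 'd'  n3⇒n4
[25] read 'c'  n4⇒n8  emit P3@[23:25],P4@[24:25]
[26] read 'd'  n8⇒n3 ·f
[27] read 'b'  n3⇒n6 ·f
[28] read 'b'  n6⇒n6 ·f
[29] read 'e'  n6⇒n0 ·f
[30] read 'a'  n0⇒n1
[31] read 'b'  n1⇒n2  emit P0@[30:31]
[32] read 'a'  n2⇒n7 ·f  emit P2@[31:32]

All matches (sorted): [[2,2],[5,0],[6,2],[7,0],[8,2],[11,3],[11,4],[13,4],[15,4],[17,4],[25,3],[25,4],[31,0],[32,2]]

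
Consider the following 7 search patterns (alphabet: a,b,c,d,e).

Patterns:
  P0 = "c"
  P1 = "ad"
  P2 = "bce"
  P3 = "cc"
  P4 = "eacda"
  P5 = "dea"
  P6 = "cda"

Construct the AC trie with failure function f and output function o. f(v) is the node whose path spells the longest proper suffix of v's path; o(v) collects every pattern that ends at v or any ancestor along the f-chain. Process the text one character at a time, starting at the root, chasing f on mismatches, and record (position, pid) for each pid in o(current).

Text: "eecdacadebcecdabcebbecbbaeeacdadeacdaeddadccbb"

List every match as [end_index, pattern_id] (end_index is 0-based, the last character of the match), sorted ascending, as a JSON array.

Build automaton:
Trie (insert patterns):
  0='ε' goto a→2 b→4 c→1 d→13 e→8
  1='c' goto c→7 d→16  [P0 ends]
  2='a' goto d→3
  3='ad' goto ·  [P1 ends]
  4='b' goto c→5
  5='bc' goto e→6
  6='bce' goto ·  [P2 ends]
  7='cc' goto ·  [P3 ends]
  8='e' goto a→9
  9='ea' goto c→10
  10='eac' goto d→11
  11='eacd' goto a→12
  12='eacda' goto ·  [P4 ends]
  13='d' goto e→14
  14='de' goto a→15
  15='dea' goto ·  [P5 ends]
  16='cd' goto a→17
  17='cda' goto ·  [P6 ends]

BFS fail/out derivation:
  n1('c'): parent n0 fail=0; on 'c' 0 → fail=0;  out {0}∪∅={0}
  n2('a'): parent n0 fail=0; on 'a' 0 → fail=0;  out ∅∪∅=∅
  n4('b'): parent n0 fail=0; on 'b' 0 → fail=0;  out ∅∪∅=∅
  n8('e'): parent n0 fail=0; on 'e' 0 → fail=0;  out ∅∪∅=∅
  n13('d'): parent n0 fail=0; on 'd' 0 → fail=0;  out ∅∪∅=∅
  n3('ad'): parent n2 fail=0; on 'd' 0 → fail=13;  out {1}∪∅={1}
  n5('bc'): parent n4 fail=0; on 'c' 0 → fail=1;  out ∅∪{0}={0}
  n7('cc'): parent n1 fail=0; on 'c' 0 → fail=1;  out {3}∪{0}={0,3}
  n9('ea'): parent n8 fail=0; on 'a' 0 → fail=2;  out ∅∪∅=∅
  n14('de'): parent n13 fail=0; on 'e' 0 → fail=8;  out ∅∪∅=∅
  n16('cd'): parent n1 fail=0; on 'd' 0 → fail=13;  out ∅∪∅=∅
  n6('bce'): parent n5 fail=1; on 'e' 1→0 → fail=8;  out {2}∪∅={2}
  n10('eac'): parent n9 fail=2; on 'c' 2→0 → fail=1;  out ∅∪{0}={0}
  n15('dea'): parent n14 fail=8; on 'a' 8 → fail=9;  out {5}∪∅={5}
  n17('cda'): parent n16 fail=13; on 'a' 13→0 → fail=2;  out {6}∪∅={6}
  n11('eacd'): parent n10 fail=1; on 'd' 1 → fail=16;  out ∅∪∅=∅
  n12('eacda'): parent n11 fail=16; on 'a' 16 → fail=17;  out {4}∪{6}={4,6}

Text stream:
pos 0 'e': at 8
pos 1 'e': at 8 (via fail)
pos 2 'c': at 1 (via fail)  emit P0@[2:2]
pos 3 'd': at 16
pos 4 'a': at 17  emit P6@[2:4]
pos 5 'c': at 1 (via fail)  emit P0@[5:5]
pos 6 'a': at 2 (via fail)
pos 7 'd': at 3  emit P1@[6:7]
pos 8 'e': at 14 (via fail)
pos 9 'b': at 4 (via fail)
pos 10 'c': at 5  emit P0@[10:10]
pos 11 'e': at 6  emit P2@[9:11]
pos 12 'c': at 1 (via fail)  emit P0@[12:12]
pos 13 'd': at 16
pos 14 'a': at 17  emit P6@[12:14]
pos 15 'b': at 4 (via fail)
pos 16 'c': at 5  emit P0@[16:16]
pos 17 'e': at 6  emit P2@[15:17]
pos 18 'b': at 4 (via fail)
pos 19 'b': at 4 (via fail)
pos 20 'e': at 8 (via fail)
pos 21 'c': at 1 (via fail)  emit P0@[21:21]
pos 22 'b': at 4 (via fail)
pos 23 'b': at 4 (via fail)
pos 24 'a': at 2 (via fail)
pos 25 'e': at 8 (via fail)
pos 26 'e': at 8 (via fail)
pos 27 'a': at 9
pos 28 'c': at 10  emit P0@[28:28]
pos 29 'd': at 11
pos 30 'a': at 12  emit P4@[26:30],P6@[28:30]
pos 31 'd': at 3 (via fail)  emit P1@[30:31]
pos 32 'e': at 14 (via fail)
pos 33 'a': at 15  emit P5@[31:33]
pos 34 'c': at 10 (via fail)  emit P0@[34:34]
pos 35 'd': at 11
pos 36 'a': at 12  emit P4@[32:36],P6@[34:36]
pos 37 'e': at 8 (via fail)
pos 38 'd': at 13 (via fail)
pos 39 'd': at 13 (via fail)
pos 40 'a': at 2 (via fail)
pos 41 'd': at 3  emit P1@[40:41]
pos 42 'c': at 1 (via fail)  emit P0@[42:42]
pos 43 'c': at 7  emit P0@[43:43],P3@[42:43]
pos 44 'b': at 4 (via fail)
pos 45 'b': at 4 (via fail)

Matches: [[2,0],[4,6],[5,0],[7,1],[10,0],[11,2],[12,0],[14,6],[16,0],[17,2],[21,0],[28,0],[30,4],[30,6],[31,1],[33,5],[34,0],[36,4],[36,6],[41,1],[42,0],[43,0],[43,3]]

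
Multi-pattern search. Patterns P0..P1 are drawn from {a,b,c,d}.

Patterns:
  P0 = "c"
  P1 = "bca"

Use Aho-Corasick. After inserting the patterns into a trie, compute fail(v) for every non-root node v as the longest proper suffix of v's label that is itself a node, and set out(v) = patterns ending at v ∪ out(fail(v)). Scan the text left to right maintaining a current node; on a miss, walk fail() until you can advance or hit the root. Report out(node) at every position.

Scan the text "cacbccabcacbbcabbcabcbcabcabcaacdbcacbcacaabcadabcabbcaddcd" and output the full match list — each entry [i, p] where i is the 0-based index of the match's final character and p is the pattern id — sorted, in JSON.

Build:
Trie (insert patterns):
  0='ε' goto b→2 c→1
  1='c' goto ·  ←P0
  2='b' goto c→3
  3='bc' goto a→4
  4='bca' goto ·  ←P1

BFS fail/out derivation:
  n1('c'): parent n0 fail=0; on 'c' 0 → fail=0;  out {0}∪∅={0}
  n2('b'): parent n0 fail=0; on 'b' 0 → fail=0;  out ∅∪∅=∅
  n3('bc'): parent n2 fail=0; on 'c' 0 → fail=1;  out ∅∪{0}={0}
  n4('bca'): parent n3 fail=1; on 'a' 1→0 → fail=0;  out {1}∪∅={1}

Text stream:
[0] read 'c'  n0⇒n1  ** P0@[0:0]
[1] read 'a'  n1⇒n0 (via fail)
[2] read 'c'  n0⇒n1  ** P0@[2:2]
[3] read 'b'  n1⇒n2 (via fail)
[4] read 'c'  n2⇒n3  ** P0@[4:4]
[5] read 'c'  n3⇒n1 (via fail)  ** P0@[5:5]
[6] read 'a'  n1⇒n0 (via fail)
[7] read 'b'  n0⇒n2
[8] read 'c'  n2⇒n3  ** P0@[8:8]
[9] read 'a'  n3⇒n4  ** P1@[7:9]
[10] read 'c'  n4⇒n1 (via fail)  ** P0@[10:10]
[11] read 'b'  n1⇒n2 (via fail)
[12] read 'b'  n2⇒n2 (via fail)
[13] read 'c'  n2⇒n3  ** P0@[13:13]
[14] read 'a'  n3⇒n4  ** P1@[12:14]
[15] read 'b'  n4⇒n2 (via fail)
[16] read 'b'  n2⇒n2 (via fail)
[17] read 'c'  n2⇒n3  ** P0@[17:17]
[18] read 'a'  n3⇒n4  ** P1@[16:18]
[19] read 'b'  n4⇒n2 (via fail)
[20] read 'c'  n2⇒n3  ** P0@[20:20]
[21] read 'b'  n3⇒n2 (via fail)
[22] read 'c'  n2⇒n3  ** P0@[22:22]
[23] read 'a'  n3⇒n4  ** P1@[21:23]
[24] read 'b'  n4⇒n2 (via fail)
[25] read 'c'  n2⇒n3  ** P0@[25:25]
[26] read 'a'  n3⇒n4  ** P1@[24:26]
[27] read 'b'  n4⇒n2 (via fail)
[28] read 'c'  n2⇒n3  ** P0@[28:28]
[29] read 'a'  n3⇒n4  ** P1@[27:29]
[30] read 'a'  n4⇒n0 (via fail)
[31] read 'c'  n0⇒n1  ** P0@[31:31]
[32] read 'd'  n1⇒n0 (via fail)
[33] read 'b'  n0⇒n2
[34] read 'c'  n2⇒n3  ** P0@[34:34]
[35] read 'a'  n3⇒n4  ** P1@[33:35]
[36] read 'c'  n4⇒n1 (via fail)  ** P0@[36:36]
[37] read 'b'  n1⇒n2 (via fail)
[38] read 'c'  n2⇒n3  ** P0@[38:38]
[39] read 'a'  n3⇒n4  ** P1@[37:39]
[40] read 'c'  n4⇒n1 (via fail)  ** P0@[40:40]
[41] read 'a'  n1⇒n0 (via fail)
[42] read 'a'  n0⇒n0
[43] read 'b'  n0⇒n2
[44] read 'c'  n2⇒n3  ** P0@[44:44]
[45] read 'a'  n3⇒n4  ** P1@[43:45]
[46] read 'd'  n4⇒n0 (via fail)
[47] read 'a'  n0⇒n0
[48] read 'b'  n0⇒n2
[49] read 'c'  n2⇒n3  ** P0@[49:49]
[50] read 'a'  n3⇒n4  ** P1@[48:50]
[51] read 'b'  n4⇒n2 (via fail)
[52] read 'b'  n2⇒n2 (via fail)
[53] read 'c'  n2⇒n3  ** P0@[53:53]
[54] read 'a'  n3⇒n4  ** P1@[52:54]
[55] read 'd'  n4⇒n0 (via fail)
[56] read 'd'  n0⇒n0
[57] read 'c'  n0⇒n1  ** P0@[57:57]
[58] read 'd'  n1⇒n0 (via fail)

Result: [[0,0],[2,0],[4,0],[5,0],[8,0],[9,1],[10,0],[13,0],[14,1],[17,0],[18,1],[20,0],[22,0],[23,1],[25,0],[26,1],[28,0],[29,1],[31,0],[34,0],[35,1],[36,0],[38,0],[39,1],[40,0],[44,0],[45,1],[49,0],[50,1],[53,0],[54,1],[57,0]]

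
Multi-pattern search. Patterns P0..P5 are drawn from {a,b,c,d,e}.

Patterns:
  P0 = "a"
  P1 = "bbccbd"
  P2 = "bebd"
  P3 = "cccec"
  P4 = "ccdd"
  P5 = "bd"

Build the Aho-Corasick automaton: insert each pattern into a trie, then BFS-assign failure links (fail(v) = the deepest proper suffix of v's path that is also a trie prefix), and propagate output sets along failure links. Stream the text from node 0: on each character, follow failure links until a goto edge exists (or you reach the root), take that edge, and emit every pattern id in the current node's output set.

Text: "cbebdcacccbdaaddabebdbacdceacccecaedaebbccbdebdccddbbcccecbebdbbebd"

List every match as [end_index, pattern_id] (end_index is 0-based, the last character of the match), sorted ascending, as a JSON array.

Build automaton:
Trie (insert patterns):
  n0 'ε': a→1 b→2 c→11
  n1 'a': ·  [P0 ends]
  n2 'b': b→3 d→18 e→8
  n3 'bb': c→4
  n4 'bbc': c→5
  n5 'bbcc': b→6
  n6 'bbccb': d→7
  n7 'bbccbd': ·  [P1 ends]
  n8 'be': b→9
  n9 'beb': d→10
  n10 'bebd': ·  [P2 ends]
  n11 'c': c→12
  n12 'cc': c→13 d→16
  n13 'ccc': e→14
  n14 'ccce': c→15
  n15 'cccec': ·  [P3 ends]
  n16 'ccd': d→17
  n17 'ccdd': ·  [P4 ends]
  n18 'bd': ·  [P5 ends]

BFS fail/out derivation:
  n1('a'): parent n0 fail=0; on 'a' 0 → fail=0;  out {0}∪∅={0}
  n2('b'): parent n0 fail=0; on 'b' 0 → fail=0;  out ∅∪∅=∅
  n11('c'): parent n0 fail=0; on 'c' 0 → fail=0;  out ∅∪∅=∅
  n3('bb'): parent n2 fail=0; on 'b' 0 → fail=2;  out ∅∪∅=∅
  n8('be'): parent n2 fail=0; on 'e' 0 → fail=0;  out ∅∪∅=∅
  n12('cc'): parent n11 fail=0; on 'c' 0 → fail=11;  out ∅∪∅=∅
  n18('bd'): parent n2 fail=0; on 'd' 0 → fail=0;  out {5}∪∅={5}
  n4('bbc'): parent n3 fail=2; on 'c' 2→0 → fail=11;  out ∅∪∅=∅
  n9('beb'): parent n8 fail=0; on 'b' 0 → fail=2;  out ∅∪∅=∅
  n13('ccc'): parent n12 fail=11; on 'c' 11 → fail=12;  out ∅∪∅=∅
  n16('ccd'): parent n12 fail=11; on 'd' 11→0 → fail=0;  out ∅∪∅=∅
  n5('bbcc'): parent n4 fail=11; on 'c' 11 → fail=12;  out ∅∪∅=∅
  n10('bebd'): parent n9 fail=2; on 'd' 2 → fail=18;  out {2}∪{5}={2,5}
  n14('ccce'): parent n13 fail=12; on 'e' 12→11→0 → fail=0;  out ∅∪∅=∅
  n17('ccdd'): parent n16 fail=0; on 'd' 0 → fail=0;  out {4}∪∅={4}
  n6('bbccb'): parent n5 fail=12; on 'b' 12→11→0 → fail=2;  out ∅∪∅=∅
  n15('cccec'): parent n14 fail=0; on 'c' 0 → fail=11;  out {3}∪∅={3}
  n7('bbccbd'): parent n6 fail=2; on 'd' 2 → fail=18;  out {1}∪{5}={1,5}

Text stream:
pos 0 'c': at 11
pos 1 'b': at 2 (via fail)
pos 2 'e': at 8
pos 3 'b': at 9
pos 4 'd': at 10  → match P2@[1:4],P5@[3:4]
pos 5 'c': at 11 (via fail)
pos 6 'a': at 1 (via fail)  → match P0@[6:6]
pos 7 'c': at 11 (via fail)
pos 8 'c': at 12
pos 9 'c': at 13
pos 10 'b': at 2 (via fail)
pos 11 'd': at 18  → match P5@[10:11]
pos 12 'a': at 1 (via fail)  → match P0@[12:12]
pos 13 'a': at 1 (via fail)  → match P0@[13:13]
pos 14 'd': at 0 (via fail)
pos 15 'd': at 0
pos 16 'a': at 1  → match P0@[16:16]
pos 17 'b': at 2 (via fail)
pos 18 'e': at 8
pos 19 'b': at 9
pos 20 'd': at 10  → match P2@[17:20],P5@[19:20]
pos 21 'b': at 2 (via fail)
pos 22 'a': at 1 (via fail)  → match P0@[22:22]
pos 23 'c': at 11 (via fail)
pos 24 'd': at 0 (via fail)
pos 25 'c': at 11
pos 26 'e': at 0 (via fail)
pos 27 'a': at 1  → match P0@[27:27]
pos 28 'c': at 11 (via fail)
pos 29 'c': at 12
pos 30 'c': at 13
pos 31 'e': at 14
pos 32 'c': at 15  → match P3@[28:32]
pos 33 'a': at 1 (via fail)  → match P0@[33:33]
pos 34 'e': at 0 (via fail)
pos 35 'd': at 0
pos 36 'a': at 1  → match P0@[36:36]
pos 37 'e': at 0 (via fail)
pos 38 'b': at 2
pos 39 'b': at 3
pos 40 'c': at 4
pos 41 'c': at 5
pos 42 'b': at 6
pos 43 'd': at 7  → match P1@[38:43],P5@[42:43]
pos 44 'e': at 0 (via fail)
pos 45 'b': at 2
pos 46 'd': at 18  → match P5@[45:46]
pos 47 'c': at 11 (via fail)
pos 48 'c': at 12
pos 49 'd': at 16
pos 50 'd': at 17  → match P4@[47:50]
pos 51 'b': at 2 (via fail)
pos 52 'b': at 3
pos 53 'c': at 4
pos 54 'c': at 5
pos 55 'c': at 13 (via fail)
pos 56 'e': at 14
pos 57 'c': at 15  → match P3@[53:57]
pos 58 'b': at 2 (via fail)
pos 59 'e': at 8
pos 60 'b': at 9
pos 61 'd': at 10  → match P2@[58:61],P5@[60:61]
pos 62 'b': at 2 (via fail)
pos 63 'b': at 3
pos 64 'e': at 8 (via fail)
pos 65 'b': at 9
pos 66 'd': at 10  → match P2@[63:66],P5@[65:66]

Result: [[4,2],[4,5],[6,0],[11,5],[12,0],[13,0],[16,0],[20,2],[20,5],[22,0],[27,0],[32,3],[33,0],[36,0],[43,1],[43,5],[46,5],[50,4],[57,3],[61,2],[61,5],[66,2],[66,5]]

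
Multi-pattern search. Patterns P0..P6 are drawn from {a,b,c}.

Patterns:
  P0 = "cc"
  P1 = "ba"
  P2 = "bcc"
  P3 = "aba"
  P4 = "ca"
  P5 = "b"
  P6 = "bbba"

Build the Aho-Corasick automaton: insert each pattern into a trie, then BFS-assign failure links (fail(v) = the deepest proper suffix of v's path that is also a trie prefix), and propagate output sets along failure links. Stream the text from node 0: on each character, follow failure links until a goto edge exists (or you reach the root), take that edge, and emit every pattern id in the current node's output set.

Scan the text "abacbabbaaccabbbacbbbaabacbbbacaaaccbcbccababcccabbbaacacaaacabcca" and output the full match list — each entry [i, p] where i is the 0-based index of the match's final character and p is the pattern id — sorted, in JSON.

Build:
Trie nodes:
  0='ε' goto a→7 b→3 c→1
  1='c' goto a→10 c→2
  2='cc' goto ·  ←P0
  3='b' goto a→4 b→11 c→5  ←P5
  4='ba' goto ·  ←P1
  5='bc' goto c→6
  6='bcc' goto ·  ←P2
  7='a' goto b→8
  8='ab' goto a→9
  9='aba' goto ·  ←P3
  10='ca' goto ·  ←P4
  11='bb' goto b→12
  12='bbb' goto a→13
  13='bbba' goto ·  ←P6

Failure links (BFS by depth):
  n1('c'): parent n0 fail=0; on 'c' 0 → fail=0;  out ∅∪∅=∅
  n3('b'): parent n0 fail=0; on 'b' 0 → fail=0;  out {5}∪∅={5}
  n7('a'): parent n0 fail=0; on 'a' 0 → fail=0;  out ∅∪∅=∅
  n2('cc'): parent n1 fail=0; on 'c' 0 → fail=1;  out {0}∪∅={0}
  n4('ba'): parent n3 fail=0; on 'a' 0 → fail=7;  out {1}∪∅={1}
  n5('bc'): parent n3 fail=0; on 'c' 0 → fail=1;  out ∅∪∅=∅
  n8('ab'): parent n7 fail=0; on 'b' 0 → fail=3;  out ∅∪{5}={5}
  n10('ca'): parent n1 fail=0; on 'a' 0 → fail=7;  out {4}∪∅={4}
  n11('bb'): parent n3 fail=0; on 'b' 0 → fail=3;  out ∅∪{5}={5}
  n6('bcc'): parent n5 fail=1; on 'c' 1 → fail=2;  out {2}∪{0}={0,2}
  n9('aba'): parent n8 fail=3; on 'a' 3 → fail=4;  out {3}∪{1}={1,3}
  n12('bbb'): parent n11 fail=3; on 'b' 3 → fail=11;  out ∅∪{5}={5}
  n13('bbba'): parent n12 fail=11; on 'a' 11→3 → fail=4;  out {6}∪{1}={1,6}

Run:
i=0 'a': node 0→7
i=1 'b': node 7→8  → match P5@[1:1]
i=2 'a': node 8→9  → match P1@[1:2],P3@[0:2]
i=3 'c': node 9→1 ·f
i=4 'b': node 1→3 ·f  → match P5@[4:4]
i=5 'a': node 3→4  → match P1@[4:5]
i=6 'b': node 4→8 ·f  → match P5@[6:6]
i=7 'b': node 8→11 ·f  → match P5@[7:7]
i=8 'a': node 11→4 ·f  → match P1@[7:8]
i=9 'a': node 4→7 ·f
i=10 'c': node 7→1 ·f
i=11 'c': node 1→2  → match P0@[10:11]
i=12 'a': node 2→10 ·f  → match P4@[11:12]
i=13 'b': node 10→8 ·f  → match P5@[13:13]
i=14 'b': node 8→11 ·f  → match P5@[14:14]
i=15 'b': node 11→12  → match P5@[15:15]
i=16 'a': node 12→13  → match P1@[15:16],P6@[13:16]
i=17 'c': node 13→1 ·f
i=18 'b': node 1→3 ·f  → match P5@[18:18]
i=19 'b': node 3→11  → match P5@[19:19]
i=20 'b': node 11→12  → match P5@[20:20]
i=21 'a': node 12→13  → match P1@[20:21],P6@[18:21]
i=22 'a': node 13→7 ·f
i=23 'b': node 7→8  → match P5@[23:23]
i=24 'a': node 8→9  → match P1@[23:24],P3@[22:24]
i=25 'c': node 9→1 ·f
i=26 'b': node 1→3 ·f  → match P5@[26:26]
i=27 'b': node 3→11  → match P5@[27:27]
i=28 'b': node 11→12  → match P5@[28:28]
i=29 'a': node 12→13  → match P1@[28:29],P6@[26:29]
i=30 'c': node 13→1 ·f
i=31 'a': node 1→10  → match P4@[30:31]
i=32 'a': node 10→7 ·f
i=33 'a': node 7→7 ·f
i=34 'c': node 7→1 ·f
i=35 'c': node 1→2  → match P0@[34:35]
i=36 'b': node 2→3 ·f  → match P5@[36:36]
i=37 'c': node 3→5
i=38 'b': node 5→3 ·f  → match P5@[38:38]
i=39 'c': node 3→5
i=40 'c': node 5→6  → match P0@[39:40],P2@[38:40]
i=41 'a': node 6→10 ·f  → match P4@[40:41]
i=42 'b': node 10→8 ·f  → match P5@[42:42]
i=43 'a': node 8→9  → match P1@[42:43],P3@[41:43]
i=44 'b': node 9→8 ·f  → match P5@[44:44]
i=45 'c': node 8→5 ·f
i=46 'c': node 5→6  → match P0@[45:46],P2@[44:46]
i=47 'c': node 6→2 ·f  → match P0@[46:47]
i=48 'a': node 2→10 ·f  → match P4@[47:48]
i=49 'b': node 10→8 ·f  → match P5@[49:49]
i=50 'b': node 8→11 ·f  → match P5@[50:50]
i=51 'b': node 11→12  → match P5@[51:51]
i=52 'a': node 12→13  → match P1@[51:52],P6@[49:52]
i=53 'a': node 13→7 ·f
i=54 'c': node 7→1 ·f
i=55 'a': node 1→10  → match P4@[54:55]
i=56 'c': node 10→1 ·f
i=57 'a': node 1→10  → match P4@[56:57]
i=58 'a': node 10→7 ·f
i=59 'a': node 7→7 ·f
i=60 'c': node 7→1 ·f
i=61 'a': node 1→10  → match P4@[60:61]
i=62 'b': node 10→8 ·f  → match P5@[62:62]
i=63 'c': node 8→5 ·f
i=64 'c': node 5→6  → match P0@[63:64],P2@[62:64]
i=65 'a': node 6→10 ·f  → match P4@[64:65]

Matches: [[1,5],[2,1],[2,3],[4,5],[5,1],[6,5],[7,5],[8,1],[11,0],[12,4],[13,5],[14,5],[15,5],[16,1],[16,6],[18,5],[19,5],[20,5],[21,1],[21,6],[23,5],[24,1],[24,3],[26,5],[27,5],[28,5],[29,1],[29,6],[31,4],[35,0],[36,5],[38,5],[40,0],[40,2],[41,4],[42,5],[43,1],[43,3],[44,5],[46,0],[46,2],[47,0],[48,4],[49,5],[50,5],[51,5],[52,1],[52,6],[55,4],[57,4],[61,4],[62,5],[64,0],[64,2],[65,4]]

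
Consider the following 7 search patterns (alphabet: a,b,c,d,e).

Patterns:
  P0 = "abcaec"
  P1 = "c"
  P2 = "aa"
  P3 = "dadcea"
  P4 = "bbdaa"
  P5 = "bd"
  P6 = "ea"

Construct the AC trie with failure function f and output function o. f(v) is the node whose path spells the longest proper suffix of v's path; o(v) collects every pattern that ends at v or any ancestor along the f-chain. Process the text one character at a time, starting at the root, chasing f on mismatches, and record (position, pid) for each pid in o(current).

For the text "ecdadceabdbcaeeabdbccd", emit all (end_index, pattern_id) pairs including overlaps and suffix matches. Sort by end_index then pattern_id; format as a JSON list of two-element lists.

Build automaton:
Trie nodes:
  0='ε' goto a→1 b→15 c→7 d→9 e→21
  1='a' goto a→8 b→2
  2='ab' goto c→3
  3='abc' goto a→4
  4='abca' goto e→5
  5='abcae' goto c→6
  6='abcaec' goto ·  ←P0
  7='c' goto ·  ←P1
  8='aa' goto ·  ←P2
  9='d' goto a→10
  10='da' goto d→11
  11='dad' goto c→12
  12='dadc' goto e→13
  13='dadce' goto a→14
  14='dadcea' goto ·  ←P3
  15='b' goto b→16 d→20
  16='bb' goto d→17
  17='bbd' goto a→18
  18='bbda' goto a→19
  19='bbdaa' goto ·  ←P4
  20='bd' goto ·  ←P5
  21='e' goto a→22
  22='ea' goto ·  ←P6

BFS fail/out derivation:
  n1('a'): parent n0 fail=0; on 'a' 0 → fail=0;  out ∅∪∅=∅
  n7('c'): parent n0 fail=0; on 'c' 0 → fail=0;  out {1}∪∅={1}
  n9('d'): parent n0 fail=0; on 'd' 0 → fail=0;  out ∅∪∅=∅
  n15('b'): parent n0 fail=0; on 'b' 0 → fail=0;  out ∅∪∅=∅
  n21('e'): parent n0 fail=0; on 'e' 0 → fail=0;  out ∅∪∅=∅
  n2('ab'): parent n1 fail=0; on 'b' 0 → fail=15;  out ∅∪∅=∅
  n8('aa'): parent n1 fail=0; on 'a' 0 → fail=1;  out {2}∪∅={2}
  n10('da'): parent n9 fail=0; on 'a' 0 → fail=1;  out ∅∪∅=∅
  n16('bb'): parent n15 fail=0; on 'b' 0 → fail=15;  out ∅∪∅=∅
  n20('bd'): parent n15 fail=0; on 'd' 0 → fail=9;  out {5}∪∅={5}
  n22('ea'): parent n21 fail=0; on 'a' 0 → fail=1;  out {6}∪∅={6}
  n3('abc'): parent n2 fail=15; on 'c' 15→0 → fail=7;  out ∅∪{1}={1}
  n11('dad'): parent n10 fail=1; on 'd' 1→0 → fail=9;  out ∅∪∅=∅
  n17('bbd'): parent n16 fail=15; on 'd' 15 → fail=20;  out ∅∪{5}={5}
  n4('abca'): parent n3 fail=7; on 'a' 7→0 → fail=1;  out ∅∪∅=∅
  n12('dadc'): parent n11 fail=9; on 'c' 9→0 → fail=7;  out ∅∪{1}={1}
  n18('bbda'): parent n17 fail=20; on 'a' 20→9 → fail=10;  out ∅∪∅=∅
  n5('abcae'): parent n4 fail=1; on 'e' 1→0 → fail=21;  out ∅∪∅=∅
  n13('dadce'): parent n12 fail=7; on 'e' 7→0 → fail=21;  out ∅∪∅=∅
  n19('bbdaa'): parent n18 fail=10; on 'a' 10→1 → fail=8;  out {4}∪{2}={2,4}
  n6('abcaec'): parent n5 fail=21; on 'c' 21→0 → fail=7;  out {0}∪{1}={0,1}
  n14('dadcea'): parent n13 fail=21; on 'a' 21 → fail=22;  out {3}∪{6}={3,6}

Scan:
i=0 'e': node 0→21
i=1 'c': node 21→7 (fail-walked)  emit P1@[1:1]
i=2 'd': node 7→9 (fail-walked)
i=3 'a': node 9→10
i=4 'd': node 10→11
i=5 'c': node 11→12  emit P1@[5:5]
i=6 'e': node 12→13
i=7 'a': node 13→14  emit P3@[2:7],P6@[6:7]
i=8 'b': node 14→2 (fail-walked)
i=9 'd': node 2→20 (fail-walked)  emit P5@[8:9]
i=10 'b': node 20→15 (fail-walked)
i=11 'c': node 15→7 (fail-walked)  emit P1@[11:11]
i=12 'a': node 7→1 (fail-walked)
i=13 'e': node 1→21 (fail-walked)
i=14 'e': node 21→21 (fail-walked)
i=15 'a': node 21→22  emit P6@[14:15]
i=16 'b': node 22→2 (fail-walked)
i=17 'd': node 2→20 (fail-walked)  emit P5@[16:17]
i=18 'b': node 20→15 (fail-walked)
i=19 'c': node 15→7 (fail-walked)  emit P1@[19:19]
i=20 'c': node 7→7 (fail-walked)  emit P1@[20:20]
i=21 'd': node 7→9 (fail-walked)

All matches (sorted): [[1,1],[5,1],[7,3],[7,6],[9,5],[11,1],[15,6],[17,5],[19,1],[20,1]]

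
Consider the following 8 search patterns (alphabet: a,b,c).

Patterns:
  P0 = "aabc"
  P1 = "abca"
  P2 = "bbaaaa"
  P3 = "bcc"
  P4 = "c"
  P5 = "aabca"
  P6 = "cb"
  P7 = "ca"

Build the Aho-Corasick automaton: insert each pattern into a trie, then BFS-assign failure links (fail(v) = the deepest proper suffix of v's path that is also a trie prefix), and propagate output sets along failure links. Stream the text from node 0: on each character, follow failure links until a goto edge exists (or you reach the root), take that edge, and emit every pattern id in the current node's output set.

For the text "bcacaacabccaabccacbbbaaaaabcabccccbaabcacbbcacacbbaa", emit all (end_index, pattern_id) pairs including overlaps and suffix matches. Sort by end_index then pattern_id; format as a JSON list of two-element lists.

Construct AC machine:
Trie nodes:
  n0 'ε': a→1 b→8 c→16
  n1 'a': a→2 b→5
  n2 'aa': b→3
  n3 'aab': c→4
  n4 'aabc': a→17  ←P0
  n5 'ab': c→6
  n6 'abc': a→7
  n7 'abca': ·  ←P1
  n8 'b': b→9 c→14
  n9 'bb': a→10
  n10 'bba': a→11
  n11 'bbaa': a→12
  n12 'bbaaa': a→13
  n13 'bbaaaa': ·  ←P2
  n14 'bc': c→15
  n15 'bcc': ·  ←P3
  n16 'c': a→19 b→18  ←P4
  n17 'aabca': ·  ←P5
  n18 'cb': ·  ←P6
  n19 'ca': ·  ←P7

BFS fail/out derivation:
  fail(1) 'a': from fail(0)=0 chase 'a': 0 ⇒ 0;  out=∅∪out(0)=∅
  fail(8) 'b': from fail(0)=0 chase 'b': 0 ⇒ 0;  out=∅∪out(0)=∅
  fail(16) 'c': from fail(0)=0 chase 'c': 0 ⇒ 0;  out={4}∪out(0)={4}
  fail(2) 'aa': from fail(1)=0 chase 'a': 0 ⇒ 1;  out=∅∪out(1)=∅
  fail(5) 'ab': from fail(1)=0 chase 'b': 0 ⇒ 8;  out=∅∪out(8)=∅
  fail(9) 'bb': from fail(8)=0 chase 'b': 0 ⇒ 8;  out=∅∪out(8)=∅
  fail(14) 'bc': from fail(8)=0 chase 'c': 0 ⇒ 16;  out=∅∪out(16)={4}
  fail(18) 'cb': from fail(16)=0 chase 'b': 0 ⇒ 8;  out={6}∪out(8)={6}
  fail(19) 'ca': from fail(16)=0 chase 'a': 0 ⇒ 1;  out={7}∪out(1)={7}
  fail(3) 'aab': from fail(2)=1 chase 'b': 1 ⇒ 5;  out=∅∪out(5)=∅
  fail(6) 'abc': from fail(5)=8 chase 'c': 8 ⇒ 14;  out=∅∪out(14)={4}
  fail(10) 'bba': from fail(9)=8 chase 'a': 8→0 ⇒ 1;  out=∅∪out(1)=∅
  fail(15) 'bcc': from fail(14)=16 chase 'c': 16→0 ⇒ 16;  out={3}∪out(16)={3,4}
  fail(4) 'aabc': from fail(3)=5 chase 'c': 5 ⇒ 6;  out={0}∪out(6)={0,4}
  fail(7) 'abca': from fail(6)=14 chase 'a': 14→16 ⇒ 19;  out={1}∪out(19)={1,7}
  fail(11) 'bbaa': from fail(10)=1 chase 'a': 1 ⇒ 2;  out=∅∪out(2)=∅
  fail(12) 'bbaaa': from fail(11)=2 chase 'a': 2→1 ⇒ 2;  out=∅∪out(2)=∅
  fail(17) 'aabca': from fail(4)=6 chase 'a': 6 ⇒ 7;  out={5}∪out(7)={1,5,7}
  fail(13) 'bbaaaa': from fail(12)=2 chase 'a': 2→1 ⇒ 2;  out={2}∪out(2)={2}

Text stream:
[0] read 'b'  n0⇒n8
[1] read 'c'  n8⇒n14  emit P4@[1:1]
[2] read 'a'  n14⇒n19 (fail-walked)  emit P7@[1:2]
[3] read 'c'  n19⇒n16 (fail-walked)  emit P4@[3:3]
[4] read 'a'  n16⇒n19  emit P7@[3:4]
[5] read 'a'  n19⇒n2 (fail-walked)
[6] read 'c'  n2⇒n16 (fail-walked)  emit P4@[6:6]
[7] read 'a'  n16⇒n19  emit P7@[6:7]
[8] read 'b'  n19⇒n5 (fail-walked)
[9] read 'c'  n5⇒n6  emit P4@[9:9]
[10] read 'c'  n6⇒n15 (fail-walked)  emit P3@[8:10],P4@[10:10]
[11] read 'a'  n15⇒n19 (fail-walked)  emit P7@[10:11]
[12] read 'a'  n19⇒n2 (fail-walked)
[13] read 'b'  n2⇒n3
[14] read 'c'  n3⇒n4  emit P0@[11:14],P4@[14:14]
[15] read 'c'  n4⇒n15 (fail-walked)  emit P3@[13:15],P4@[15:15]
[16] read 'a'  n15⇒n19 (fail-walked)  emit P7@[15:16]
[17] read 'c'  n19⇒n16 (fail-walked)  emit P4@[17:17]
[18] read 'b'  n16⇒n18  emit P6@[17:18]
[19] read 'b'  n18⇒n9 (fail-walked)
[20] read 'b'  n9⇒n9 (fail-walked)
[21] read 'a'  n9⇒n10
[22] read 'a'  n10⇒n11
[23] read 'a'  n11⇒n12
[24] read 'a'  n12⇒n13  emit P2@[19:24]
[25] read 'a'  n13⇒n2 (fail-walked)
[26] read 'b'  n2⇒n3
[27] read 'c'  n3⇒n4  emit P0@[24:27],P4@[27:27]
[28] read 'a'  n4⇒n17  emit P1@[25:28],P5@[24:28],P7@[27:28]
[29] read 'b'  n17⇒n5 (fail-walked)
[30] read 'c'  n5⇒n6  emit P4@[30:30]
[31] read 'c'  n6⇒n15 (fail-walked)  emit P3@[29:31],P4@[31:31]
[32] read 'c'  n15⇒n16 (fail-walked)  emit P4@[32:32]
[33] read 'c'  n16⇒n16 (fail-walked)  emit P4@[33:33]
[34] read 'b'  n16⇒n18  emit P6@[33:34]
[35] read 'a'  n18⇒n1 (fail-walked)
[36] read 'a'  n1⇒n2
[37] read 'b'  n2⇒n3
[38] read 'c'  n3⇒n4  emit P0@[35:38],P4@[38:38]
[39] read 'a'  n4⇒n17  emit P1@[36:39],P5@[35:39],P7@[38:39]
[40] read 'c'  n17⇒n16 (fail-walked)  emit P4@[40:40]
[41] read 'b'  n16⇒n18  emit P6@[40:41]
[42] read 'b'  n18⇒n9 (fail-walked)
[43] read 'c'  n9⇒n14 (fail-walked)  emit P4@[43:43]
[44] read 'a'  n14⇒n19 (fail-walked)  emit P7@[43:44]
[45] read 'c'  n19⇒n16 (fail-walked)  emit P4@[45:45]
[46] read 'a'  n16⇒n19  emit P7@[45:46]
[47] read 'c'  n19⇒n16 (fail-walked)  emit P4@[47:47]
[48] read 'b'  n16⇒n18  emit P6@[47:48]
[49] read 'b'  n18⇒n9 (fail-walked)
[50] read 'a'  n9⇒n10
[51] read 'a'  n10⇒n11

Matches: [[1,4],[2,7],[3,4],[4,7],[6,4],[7,7],[9,4],[10,3],[10,4],[11,7],[14,0],[14,4],[15,3],[15,4],[16,7],[17,4],[18,6],[24,2],[27,0],[27,4],[28,1],[28,5],[28,7],[30,4],[31,3],[31,4],[32,4],[33,4],[34,6],[38,0],[38,4],[39,1],[39,5],[39,7],[40,4],[41,6],[43,4],[44,7],[45,4],[46,7],[47,4],[48,6]]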